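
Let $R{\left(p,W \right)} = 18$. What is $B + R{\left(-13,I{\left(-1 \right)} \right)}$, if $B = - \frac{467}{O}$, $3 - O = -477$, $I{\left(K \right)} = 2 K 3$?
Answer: $\frac{8173}{480} \approx 17.027$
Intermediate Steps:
$I{\left(K \right)} = 6 K$
$O = 480$ ($O = 3 - -477 = 3 + 477 = 480$)
$B = - \frac{467}{480} \approx -0.97292$
$B + R{\left(-13,I{\left(-1 \right)} \right)} = - \frac{467}{480} + 18 = \frac{8173}{480}$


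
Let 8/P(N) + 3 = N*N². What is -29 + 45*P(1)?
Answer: -209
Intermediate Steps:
P(N) = 8/(-3 + N³) (P(N) = 8/(-3 + N*N²) = 8/(-3 + N³))
-29 + 45*P(1) = -29 + 45*(8/(-3 + 1³)) = -29 + 45*(8/(-3 + 1)) = -29 + 45*(8/(-2)) = -29 + 45*(8*(-½)) = -29 + 45*(-4) = -29 - 180 = -209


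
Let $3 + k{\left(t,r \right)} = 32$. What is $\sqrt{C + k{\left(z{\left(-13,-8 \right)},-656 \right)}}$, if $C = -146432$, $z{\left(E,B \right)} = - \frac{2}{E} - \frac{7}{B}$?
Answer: $3 i \sqrt{16267} \approx 382.63 i$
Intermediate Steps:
$z{\left(E,B \right)} = - \frac{7}{B} - \frac{2}{E}$
$k{\left(t,r \right)} = 29$ ($k{\left(t,r \right)} = -3 + 32 = 29$)
$\sqrt{C + k{\left(z{\left(-13,-8 \right)},-656 \right)}} = \sqrt{-146432 + 29} = \sqrt{-146403} = 3 i \sqrt{16267}$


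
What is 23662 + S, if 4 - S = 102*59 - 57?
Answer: 17705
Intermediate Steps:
S = -5957 (S = 4 - (102*59 - 57) = 4 - (6018 - 57) = 4 - 1*5961 = 4 - 5961 = -5957)
23662 + S = 23662 - 5957 = 17705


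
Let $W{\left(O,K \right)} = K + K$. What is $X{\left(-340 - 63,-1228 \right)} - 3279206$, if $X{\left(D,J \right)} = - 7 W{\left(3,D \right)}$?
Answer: $-3273564$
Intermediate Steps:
$W{\left(O,K \right)} = 2 K$
$X{\left(D,J \right)} = - 14 D$ ($X{\left(D,J \right)} = - 7 \cdot 2 D = - 14 D$)
$X{\left(-340 - 63,-1228 \right)} - 3279206 = - 14 \left(-340 - 63\right) - 3279206 = \left(-14\right) \left(-403\right) - 3279206 = 5642 - 3279206 = -3273564$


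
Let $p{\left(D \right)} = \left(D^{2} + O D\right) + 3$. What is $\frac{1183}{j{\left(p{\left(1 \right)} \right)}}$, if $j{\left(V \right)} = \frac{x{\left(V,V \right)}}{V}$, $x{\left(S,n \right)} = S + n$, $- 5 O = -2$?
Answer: $\frac{1183}{2} \approx 591.5$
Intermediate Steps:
$O = \frac{2}{5}$ ($O = \left(- \frac{1}{5}\right) \left(-2\right) = \frac{2}{5} \approx 0.4$)
$p{\left(D \right)} = 3 + D^{2} + \frac{2 D}{5}$ ($p{\left(D \right)} = \left(D^{2} + \frac{2 D}{5}\right) + 3 = 3 + D^{2} + \frac{2 D}{5}$)
$j{\left(V \right)} = 2$ ($j{\left(V \right)} = \frac{V + V}{V} = \frac{2 V}{V} = 2$)
$\frac{1183}{j{\left(p{\left(1 \right)} \right)}} = \frac{1183}{2}$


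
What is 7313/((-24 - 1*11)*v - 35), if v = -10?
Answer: 7313/315 ≈ 23.216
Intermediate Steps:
7313/((-24 - 1*11)*v - 35) = 7313/((-24 - 1*11)*(-10) - 35) = 7313/((-24 - 11)*(-10) - 35) = 7313/(-35*(-10) - 35) = 7313/(350 - 35) = 7313/315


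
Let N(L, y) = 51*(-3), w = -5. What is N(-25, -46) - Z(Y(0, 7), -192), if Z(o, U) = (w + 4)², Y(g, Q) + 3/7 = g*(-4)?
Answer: -154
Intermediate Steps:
Y(g, Q) = -3/7 - 4*g (Y(g, Q) = -3/7 + g*(-4) = -3/7 - 4*g)
Z(o, U) = 1 (Z(o, U) = (-5 + 4)² = (-1)² = 1)
N(L, y) = -153
N(-25, -46) - Z(Y(0, 7), -192) = -153 - 1*1 = -153 - 1 = -154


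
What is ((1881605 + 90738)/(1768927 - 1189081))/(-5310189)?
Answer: -1972343/3079091850894 ≈ -6.4056e-7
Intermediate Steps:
((1881605 + 90738)/(1768927 - 1189081))/(-5310189) = (1972343/579846)*(-1/5310189) = -1972343/3079091850894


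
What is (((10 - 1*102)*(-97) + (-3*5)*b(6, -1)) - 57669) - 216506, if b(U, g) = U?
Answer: -265341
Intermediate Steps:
(((10 - 1*102)*(-97) + (-3*5)*b(6, -1)) - 57669) - 216506 = (((10 - 1*102)*(-97) - 3*5*6) - 57669) - 216506 = (((10 - 102)*(-97) - 15*6) - 57669) - 216506 = ((-92*(-97) - 90) - 57669) - 216506 = ((8924 - 90) - 57669) - 216506 = (8834 - 57669) - 216506 = -48835 - 216506 = -265341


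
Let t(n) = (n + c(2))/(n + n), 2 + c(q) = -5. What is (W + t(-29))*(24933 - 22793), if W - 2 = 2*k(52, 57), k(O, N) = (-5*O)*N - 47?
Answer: -1845129400/29 ≈ -6.3625e+7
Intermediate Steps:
k(O, N) = -47 - 5*N*O (k(O, N) = -5*N*O - 47 = -47 - 5*N*O)
c(q) = -7 (c(q) = -2 - 5 = -7)
W = -29732 (W = 2 + 2*(-47 - 5*57*52) = 2 + 2*(-47 - 14820) = 2 + 2*(-14867) = 2 - 29734 = -29732)
t(n) = (-7 + n)/(2*n) (t(n) = (n - 7)/(n + n) = (-7 + n)/((2*n)) = (-7 + n)*(1/(2*n)) = (-7 + n)/(2*n))
(W + t(-29))*(24933 - 22793) = (-29732 + (½)*(-7 - 29)/(-29))*(24933 - 22793) = (-29732 + (½)*(-1/29)*(-36))*2140 = (-29732 + 18/29)*2140 = -862210/29*2140 = -1845129400/29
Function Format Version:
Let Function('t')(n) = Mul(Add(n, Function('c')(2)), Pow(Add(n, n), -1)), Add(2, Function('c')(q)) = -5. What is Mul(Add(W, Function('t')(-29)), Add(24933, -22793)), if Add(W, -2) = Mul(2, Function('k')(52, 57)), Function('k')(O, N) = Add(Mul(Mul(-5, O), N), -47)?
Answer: Rational(-1845129400, 29) ≈ -6.3625e+7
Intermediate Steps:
Function('k')(O, N) = Add(-47, Mul(-5, N, O)) (Function('k')(O, N) = Add(Mul(-5, N, O), -47) = Add(-47, Mul(-5, N, O)))
Function('c')(q) = -7 (Function('c')(q) = Add(-2, -5) = -7)
W = -29732 (W = Add(2, Mul(2, Add(-47, Mul(-5, 57, 52)))) = Add(2, Mul(2, Add(-47, -14820))) = Add(2, Mul(2, -14867)) = Add(2, -29734) = -29732)
Function('t')(n) = Mul(Rational(1, 2), Pow(n, -1), Add(-7, n)) (Function('t')(n) = Mul(Add(n, -7), Pow(Add(n, n), -1)) = Mul(Add(-7, n), Pow(Mul(2, n), -1)) = Mul(Add(-7, n), Mul(Rational(1, 2), Pow(n, -1))) = Mul(Rational(1, 2), Pow(n, -1), Add(-7, n)))
Mul(Add(W, Function('t')(-29)), Add(24933, -22793)) = Mul(Add(-29732, Mul(Rational(1, 2), Pow(-29, -1), Add(-7, -29))), Add(24933, -22793)) = Mul(Add(-29732, Mul(Rational(1, 2), Rational(-1, 29), -36)), 2140) = Mul(Add(-29732, Rational(18, 29)), 2140) = Mul(Rational(-862210, 29), 2140) = Rational(-1845129400, 29)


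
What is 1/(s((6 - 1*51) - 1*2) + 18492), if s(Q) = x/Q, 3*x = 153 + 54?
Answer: 47/869055 ≈ 5.4082e-5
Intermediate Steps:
x = 69 (x = (153 + 54)/3 = (⅓)*207 = 69)
s(Q) = 69/Q
1/(s((6 - 1*51) - 1*2) + 18492) = 1/(69/((6 - 1*51) - 1*2) + 18492) = 1/(69/((6 - 51) - 2) + 18492) = 1/(69/(-45 - 2) + 18492) = 1/(69/(-47) + 18492) = 1/(69*(-1/47) + 18492) = 1/(-69/47 + 18492) = 1/(869055/47) = 47/869055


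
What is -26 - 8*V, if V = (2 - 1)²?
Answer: -34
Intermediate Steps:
V = 1 (V = 1² = 1)
-26 - 8*V = -26 - 8*1 = -26 - 8 = -34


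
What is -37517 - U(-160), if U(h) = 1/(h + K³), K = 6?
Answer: -2100953/56 ≈ -37517.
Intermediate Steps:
U(h) = 1/(216 + h) (U(h) = 1/(h + 6³) = 1/(h + 216) = 1/(216 + h))
-37517 - U(-160) = -37517 - 1/(216 - 160) = -37517 - 1/56 = -2100953/56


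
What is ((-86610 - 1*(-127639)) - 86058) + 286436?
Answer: 241407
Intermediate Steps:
((-86610 - 1*(-127639)) - 86058) + 286436 = ((-86610 + 127639) - 86058) + 286436 = (41029 - 86058) + 286436 = -45029 + 286436 = 241407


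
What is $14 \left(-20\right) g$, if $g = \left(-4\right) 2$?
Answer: $2240$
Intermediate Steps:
$g = -8$
$14 \left(-20\right) g = 14 \left(-20\right) \left(-8\right) = \left(-280\right) \left(-8\right) = 2240$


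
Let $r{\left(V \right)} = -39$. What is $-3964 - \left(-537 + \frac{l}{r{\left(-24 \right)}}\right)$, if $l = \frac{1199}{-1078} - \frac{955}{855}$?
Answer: $- \frac{2239794331}{653562} \approx -3427.1$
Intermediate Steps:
$l = - \frac{37357}{16758}$ ($l = 1199 \left(- \frac{1}{1078}\right) - \frac{191}{171} = - \frac{109}{98} - \frac{191}{171} = - \frac{37357}{16758} \approx -2.2292$)
$-3964 - \left(-537 + \frac{l}{r{\left(-24 \right)}}\right) = -3964 - \left(-537 - \frac{37357}{16758 \left(-39\right)}\right) = -3964 - \left(-537 - - \frac{37357}{653562}\right) = -3964 - \left(-537 + \frac{37357}{653562}\right) = -3964 - - \frac{350925437}{653562} = -3964 + \frac{350925437}{653562} = - \frac{2239794331}{653562}$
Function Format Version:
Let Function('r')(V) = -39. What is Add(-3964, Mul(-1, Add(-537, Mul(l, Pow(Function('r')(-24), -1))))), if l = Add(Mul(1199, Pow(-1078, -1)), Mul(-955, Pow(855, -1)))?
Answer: Rational(-2239794331, 653562) ≈ -3427.1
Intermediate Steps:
l = Rational(-37357, 16758) (l = Add(Mul(1199, Rational(-1, 1078)), Mul(-955, Rational(1, 855))) = Add(Rational(-109, 98), Rational(-191, 171)) = Rational(-37357, 16758) ≈ -2.2292)
Add(-3964, Mul(-1, Add(-537, Mul(l, Pow(Function('r')(-24), -1))))) = Add(-3964, Mul(-1, Add(-537, Mul(Rational(-37357, 16758), Pow(-39, -1))))) = Add(-3964, Mul(-1, Add(-537, Mul(Rational(-37357, 16758), Rational(-1, 39))))) = Add(-3964, Mul(-1, Add(-537, Rational(37357, 653562)))) = Add(-3964, Mul(-1, Rational(-350925437, 653562))) = Add(-3964, Rational(350925437, 653562)) = Rational(-2239794331, 653562)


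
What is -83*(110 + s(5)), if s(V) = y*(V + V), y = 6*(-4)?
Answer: 10790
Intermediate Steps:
y = -24
s(V) = -48*V (s(V) = -24*(V + V) = -48*V)
-83*(110 + s(5)) = -83*(110 - 48*5) = -83*(110 - 240) = -83*(-130) = 10790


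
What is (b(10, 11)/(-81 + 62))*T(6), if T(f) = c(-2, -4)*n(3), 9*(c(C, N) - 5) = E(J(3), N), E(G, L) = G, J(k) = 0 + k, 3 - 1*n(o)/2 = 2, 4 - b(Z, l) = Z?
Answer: 64/19 ≈ 3.3684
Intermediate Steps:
b(Z, l) = 4 - Z
n(o) = 2 (n(o) = 6 - 2*2 = 6 - 4 = 2)
J(k) = k
c(C, N) = 16/3 (c(C, N) = 5 + (1/9)*3 = 5 + 1/3 = 16/3)
T(f) = 32/3 (T(f) = (16/3)*2 = 32/3)
(b(10, 11)/(-81 + 62))*T(6) = ((4 - 1*10)/(-81 + 62))*(32/3) = ((4 - 10)/(-19))*(32/3) = -1/19*(-6)*(32/3) = (6/19)*(32/3) = 64/19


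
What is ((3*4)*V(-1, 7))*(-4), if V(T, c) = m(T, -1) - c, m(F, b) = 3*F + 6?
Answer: 192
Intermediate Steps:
m(F, b) = 6 + 3*F
V(T, c) = 6 - c + 3*T (V(T, c) = (6 + 3*T) - c = 6 - c + 3*T)
((3*4)*V(-1, 7))*(-4) = ((3*4)*(6 - 1*7 + 3*(-1)))*(-4) = (12*(6 - 7 - 3))*(-4) = (12*(-4))*(-4) = -48*(-4) = 192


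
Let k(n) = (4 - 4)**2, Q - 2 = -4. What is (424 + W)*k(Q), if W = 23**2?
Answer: 0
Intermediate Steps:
Q = -2 (Q = 2 - 4 = -2)
W = 529
k(n) = 0 (k(n) = 0**2 = 0)
(424 + W)*k(Q) = (424 + 529)*0 = 953*0 = 0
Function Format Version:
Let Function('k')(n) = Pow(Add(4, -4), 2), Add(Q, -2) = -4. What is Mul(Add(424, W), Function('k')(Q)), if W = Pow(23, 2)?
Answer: 0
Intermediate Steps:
Q = -2 (Q = Add(2, -4) = -2)
W = 529
Function('k')(n) = 0 (Function('k')(n) = Pow(0, 2) = 0)
Mul(Add(424, W), Function('k')(Q)) = Mul(Add(424, 529), 0) = Mul(953, 0) = 0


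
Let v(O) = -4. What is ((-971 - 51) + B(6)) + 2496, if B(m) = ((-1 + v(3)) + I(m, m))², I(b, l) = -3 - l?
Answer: 1670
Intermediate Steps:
B(m) = (-8 - m)² (B(m) = ((-1 - 4) + (-3 - m))² = (-5 + (-3 - m))² = (-8 - m)²)
((-971 - 51) + B(6)) + 2496 = ((-971 - 51) + (8 + 6)²) + 2496 = (-1022 + 14²) + 2496 = (-1022 + 196) + 2496 = -826 + 2496 = 1670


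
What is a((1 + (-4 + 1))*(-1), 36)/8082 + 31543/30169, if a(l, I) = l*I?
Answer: 14283483/13545881 ≈ 1.0545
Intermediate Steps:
a(l, I) = I*l
a((1 + (-4 + 1))*(-1), 36)/8082 + 31543/30169 = (36*((1 + (-4 + 1))*(-1)))/8082 + 31543/30169 = (36*((1 - 3)*(-1)))*(1/8082) + 31543*(1/30169) = (36*(-2*(-1)))*(1/8082) + 31543/30169 = (36*2)*(1/8082) + 31543/30169 = 72*(1/8082) + 31543/30169 = 4/449 + 31543/30169 = 14283483/13545881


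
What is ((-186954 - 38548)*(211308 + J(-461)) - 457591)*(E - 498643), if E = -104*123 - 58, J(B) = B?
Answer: 24319895158883005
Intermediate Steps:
E = -12850 (E = -12792 - 58 = -12850)
((-186954 - 38548)*(211308 + J(-461)) - 457591)*(E - 498643) = ((-186954 - 38548)*(211308 - 461) - 457591)*(-12850 - 498643) = (-225502*210847 - 457591)*(-511493) = (-47546420194 - 457591)*(-511493) = -47546877785*(-511493) = 24319895158883005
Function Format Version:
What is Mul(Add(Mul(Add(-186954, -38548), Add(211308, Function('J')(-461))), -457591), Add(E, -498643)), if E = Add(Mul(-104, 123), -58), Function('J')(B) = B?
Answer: 24319895158883005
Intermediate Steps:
E = -12850 (E = Add(-12792, -58) = -12850)
Mul(Add(Mul(Add(-186954, -38548), Add(211308, Function('J')(-461))), -457591), Add(E, -498643)) = Mul(Add(Mul(Add(-186954, -38548), Add(211308, -461)), -457591), Add(-12850, -498643)) = Mul(Add(Mul(-225502, 210847), -457591), -511493) = Mul(Add(-47546420194, -457591), -511493) = Mul(-47546877785, -511493) = 24319895158883005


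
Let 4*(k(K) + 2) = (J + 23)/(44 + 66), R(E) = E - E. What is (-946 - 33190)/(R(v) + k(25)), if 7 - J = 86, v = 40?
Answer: 1877480/117 ≈ 16047.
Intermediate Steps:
R(E) = 0
J = -79 (J = 7 - 1*86 = 7 - 86 = -79)
k(K) = -117/55 (k(K) = -2 + ((-79 + 23)/(44 + 66))/4 = -2 + (-56/110)/4 = -2 + (-56*1/110)/4 = -2 + (¼)*(-28/55) = -2 - 7/55 = -117/55)
(-946 - 33190)/(R(v) + k(25)) = (-946 - 33190)/(0 - 117/55) = -34136/(-117/55) = -34136*(-55/117) = 1877480/117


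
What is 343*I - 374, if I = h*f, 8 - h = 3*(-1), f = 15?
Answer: 56221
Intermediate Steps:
h = 11 (h = 8 - 3*(-1) = 8 - 1*(-3) = 8 + 3 = 11)
I = 165 (I = 11*15 = 165)
343*I - 374 = 343*165 - 374 = 56595 - 374 = 56221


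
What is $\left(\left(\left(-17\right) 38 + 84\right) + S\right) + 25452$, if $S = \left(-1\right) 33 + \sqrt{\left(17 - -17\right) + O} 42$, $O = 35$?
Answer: $24857 + 42 \sqrt{69} \approx 25206.0$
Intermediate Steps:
$S = -33 + 42 \sqrt{69}$ ($S = \left(-1\right) 33 + \sqrt{\left(17 - -17\right) + 35} \cdot 42 = -33 + \sqrt{\left(17 + 17\right) + 35} \cdot 42 = -33 + \sqrt{34 + 35} \cdot 42 = -33 + \sqrt{69} \cdot 42 = -33 + 42 \sqrt{69} \approx 315.88$)
$\left(\left(\left(-17\right) 38 + 84\right) + S\right) + 25452 = \left(\left(\left(-17\right) 38 + 84\right) - \left(33 - 42 \sqrt{69}\right)\right) + 25452 = \left(\left(-646 + 84\right) - \left(33 - 42 \sqrt{69}\right)\right) + 25452 = \left(-562 - \left(33 - 42 \sqrt{69}\right)\right) + 25452 = \left(-595 + 42 \sqrt{69}\right) + 25452 = 24857 + 42 \sqrt{69}$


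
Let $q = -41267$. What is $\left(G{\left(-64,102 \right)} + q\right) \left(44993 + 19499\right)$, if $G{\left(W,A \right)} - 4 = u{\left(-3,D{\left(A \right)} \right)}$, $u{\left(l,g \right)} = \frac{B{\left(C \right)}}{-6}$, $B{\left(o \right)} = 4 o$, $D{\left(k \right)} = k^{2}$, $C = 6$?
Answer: $-2661391364$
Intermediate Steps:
$u{\left(l,g \right)} = -4$ ($u{\left(l,g \right)} = \frac{4 \cdot 6}{-6} = 24 \left(- \frac{1}{6}\right) = -4$)
$G{\left(W,A \right)} = 0$ ($G{\left(W,A \right)} = 4 - 4 = 0$)
$\left(G{\left(-64,102 \right)} + q\right) \left(44993 + 19499\right) = \left(0 - 41267\right) \left(44993 + 19499\right) = \left(-41267\right) 64492 = -2661391364$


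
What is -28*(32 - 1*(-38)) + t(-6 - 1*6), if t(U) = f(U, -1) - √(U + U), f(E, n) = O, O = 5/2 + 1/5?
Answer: -19573/10 - 2*I*√6 ≈ -1957.3 - 4.899*I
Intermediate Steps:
O = 27/10 (O = 5*(½) + 1*(⅕) = 5/2 + ⅕ = 27/10 ≈ 2.7000)
f(E, n) = 27/10
t(U) = 27/10 - √2*√U (t(U) = 27/10 - √(U + U) = 27/10 - √(2*U) = 27/10 - √2*√U)
-28*(32 - 1*(-38)) + t(-6 - 1*6) = -28*(32 - 1*(-38)) + (27/10 - √2*√(-6 - 1*6)) = -28*(32 + 38) + (27/10 - √2*√(-6 - 6)) = -28*70 + (27/10 - √2*√(-12)) = -1960 + (27/10 - √2*2*I*√3) = -1960 + (27/10 - 2*I*√6) = -19573/10 - 2*I*√6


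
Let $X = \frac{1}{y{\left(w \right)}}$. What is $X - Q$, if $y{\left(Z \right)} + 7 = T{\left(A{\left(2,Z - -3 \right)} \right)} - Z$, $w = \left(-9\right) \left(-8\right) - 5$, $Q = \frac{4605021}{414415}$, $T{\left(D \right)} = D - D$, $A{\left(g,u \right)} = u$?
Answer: $- \frac{341185969}{30666710} \approx -11.126$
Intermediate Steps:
$T{\left(D \right)} = 0$
$Q = \frac{4605021}{414415}$ ($Q = 4605021 \cdot \frac{1}{414415} = \frac{4605021}{414415} \approx 11.112$)
$w = 67$ ($w = 72 - 5 = 67$)
$y{\left(Z \right)} = -7 - Z$ ($y{\left(Z \right)} = -7 + \left(0 - Z\right) = -7 - Z$)
$X = - \frac{1}{74}$ ($X = \frac{1}{-7 - 67} = \frac{1}{-74} = - \frac{1}{74} \approx -0.013514$)
$X - Q = - \frac{1}{74} - \frac{4605021}{414415} = - \frac{341185969}{30666710}$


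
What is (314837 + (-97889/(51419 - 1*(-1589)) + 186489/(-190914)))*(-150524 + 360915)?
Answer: 111721555469236783371/1686661552 ≈ 6.6238e+10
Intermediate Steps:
(314837 + (-97889/(51419 - 1*(-1589)) + 186489/(-190914)))*(-150524 + 360915) = (314837 + (-97889/(51419 + 1589) + 186489*(-1/190914)))*210391 = (314837 + (-97889/53008 - 62163/63638))*210391 = (314837 - 4762298243/1686661552)*210391 = (531018700748781/1686661552)*210391 = 111721555469236783371/1686661552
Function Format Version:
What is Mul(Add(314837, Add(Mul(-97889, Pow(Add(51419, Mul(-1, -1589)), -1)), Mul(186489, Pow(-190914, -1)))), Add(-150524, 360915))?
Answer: Rational(111721555469236783371, 1686661552) ≈ 6.6238e+10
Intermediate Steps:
Mul(Add(314837, Add(Mul(-97889, Pow(Add(51419, Mul(-1, -1589)), -1)), Mul(186489, Pow(-190914, -1)))), Add(-150524, 360915)) = Mul(Add(314837, Add(Mul(-97889, Pow(Add(51419, 1589), -1)), Mul(186489, Rational(-1, 190914)))), 210391) = Mul(Add(314837, Add(Mul(-97889, Pow(53008, -1)), Rational(-62163, 63638))), 210391) = Mul(Add(314837, Add(Mul(-97889, Rational(1, 53008)), Rational(-62163, 63638))), 210391) = Mul(Add(314837, Add(Rational(-97889, 53008), Rational(-62163, 63638))), 210391) = Mul(Add(314837, Rational(-4762298243, 1686661552)), 210391) = Mul(Rational(531018700748781, 1686661552), 210391) = Rational(111721555469236783371, 1686661552)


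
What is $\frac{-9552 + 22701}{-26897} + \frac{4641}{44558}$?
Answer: $- \frac{461064165}{1198476526} \approx -0.38471$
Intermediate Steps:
$\frac{-9552 + 22701}{-26897} + \frac{4641}{44558} = 13149 \left(- \frac{1}{26897}\right) + 4641 \cdot \frac{1}{44558} = - \frac{13149}{26897} + \frac{4641}{44558} = - \frac{461064165}{1198476526}$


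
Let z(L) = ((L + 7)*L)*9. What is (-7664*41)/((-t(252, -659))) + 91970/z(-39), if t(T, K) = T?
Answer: 49340839/39312 ≈ 1255.1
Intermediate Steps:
z(L) = 9*L*(7 + L) (z(L) = ((7 + L)*L)*9 = (L*(7 + L))*9 = 9*L*(7 + L))
(-7664*41)/((-t(252, -659))) + 91970/z(-39) = (-7664*41)/((-1*252)) + 91970/((9*(-39)*(7 - 39))) = -314224/(-252) + 91970/((9*(-39)*(-32))) = -314224*(-1/252) + 91970/11232 = 78556/63 + 91970*(1/11232) = 78556/63 + 45985/5616 = 49340839/39312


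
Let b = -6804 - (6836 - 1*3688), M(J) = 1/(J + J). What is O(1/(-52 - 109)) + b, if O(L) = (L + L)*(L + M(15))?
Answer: -3869487011/388815 ≈ -9952.0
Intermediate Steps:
M(J) = 1/(2*J)
O(L) = 2*L*(1/30 + L) (O(L) = (L + L)*(L + (½)/15) = (2*L)*(L + (½)*(1/15)) = (2*L)*(L + 1/30) = (2*L)*(1/30 + L) = 2*L*(1/30 + L))
b = -9952 (b = -6804 - (6836 - 3688) = -6804 - 1*3148 = -6804 - 3148 = -9952)
O(1/(-52 - 109)) + b = (1 + 30/(-52 - 109))/(15*(-52 - 109)) - 9952 = (1/15)*(1 + 30/(-161))/(-161) - 9952 = (1/15)*(-1/161)*(1 + 30*(-1/161)) - 9952 = (1/15)*(-1/161)*(1 - 30/161) - 9952 = (1/15)*(-1/161)*(131/161) - 9952 = -131/388815 - 9952 = -3869487011/388815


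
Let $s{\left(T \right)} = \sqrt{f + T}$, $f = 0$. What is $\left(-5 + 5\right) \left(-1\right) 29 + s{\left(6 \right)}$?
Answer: $\sqrt{6} \approx 2.4495$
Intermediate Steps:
$s{\left(T \right)} = \sqrt{T}$ ($s{\left(T \right)} = \sqrt{0 + T} = \sqrt{T}$)
$\left(-5 + 5\right) \left(-1\right) 29 + s{\left(6 \right)} = \left(-5 + 5\right) \left(-1\right) 29 + \sqrt{6} = 0 \left(-1\right) 29 + \sqrt{6} = 0 \cdot 29 + \sqrt{6} = 0 + \sqrt{6} = \sqrt{6}$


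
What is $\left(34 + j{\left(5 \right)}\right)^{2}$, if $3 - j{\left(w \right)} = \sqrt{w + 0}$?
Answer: $\left(37 - \sqrt{5}\right)^{2} \approx 1208.5$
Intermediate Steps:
$j{\left(w \right)} = 3 - \sqrt{w}$ ($j{\left(w \right)} = 3 - \sqrt{w + 0} = 3 - \sqrt{w}$)
$\left(34 + j{\left(5 \right)}\right)^{2} = \left(34 + \left(3 - \sqrt{5}\right)\right)^{2} = \left(37 - \sqrt{5}\right)^{2}$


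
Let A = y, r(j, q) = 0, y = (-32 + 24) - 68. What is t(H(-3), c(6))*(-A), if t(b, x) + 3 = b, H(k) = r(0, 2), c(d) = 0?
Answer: -228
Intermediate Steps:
y = -76 (y = -8 - 68 = -76)
H(k) = 0
t(b, x) = -3 + b
A = -76
t(H(-3), c(6))*(-A) = (-3 + 0)*(-1*(-76)) = -3*76 = -228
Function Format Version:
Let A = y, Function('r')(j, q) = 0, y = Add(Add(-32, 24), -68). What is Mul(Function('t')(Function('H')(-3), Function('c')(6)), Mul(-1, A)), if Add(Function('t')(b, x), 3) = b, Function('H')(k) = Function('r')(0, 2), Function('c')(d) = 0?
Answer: -228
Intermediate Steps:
y = -76 (y = Add(-8, -68) = -76)
Function('H')(k) = 0
Function('t')(b, x) = Add(-3, b)
A = -76
Mul(Function('t')(Function('H')(-3), Function('c')(6)), Mul(-1, A)) = Mul(Add(-3, 0), Mul(-1, -76)) = Mul(-3, 76) = -228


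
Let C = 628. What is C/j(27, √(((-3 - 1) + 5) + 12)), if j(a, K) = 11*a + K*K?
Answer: 314/155 ≈ 2.0258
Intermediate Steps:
j(a, K) = K² + 11*a (j(a, K) = 11*a + K² = K² + 11*a)
C/j(27, √(((-3 - 1) + 5) + 12)) = 628/((√(((-3 - 1) + 5) + 12))² + 11*27) = 628/((√((-4 + 5) + 12))² + 297) = 628/((√(1 + 12))² + 297) = 628/((√13)² + 297) = 628/(13 + 297) = 628/310 = 628*(1/310) = 314/155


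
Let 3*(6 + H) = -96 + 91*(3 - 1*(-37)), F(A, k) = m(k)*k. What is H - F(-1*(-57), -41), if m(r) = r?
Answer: -1517/3 ≈ -505.67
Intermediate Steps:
F(A, k) = k² (F(A, k) = k*k = k²)
H = 3526/3 (H = -6 + (-96 + 91*(3 - 1*(-37)))/3 = -6 + (-96 + 91*(3 + 37))/3 = -6 + (-96 + 91*40)/3 = -6 + (-96 + 3640)/3 = -6 + (⅓)*3544 = -6 + 3544/3 = 3526/3 ≈ 1175.3)
H - F(-1*(-57), -41) = 3526/3 - 1*(-41)² = 3526/3 - 1*1681 = 3526/3 - 1681 = -1517/3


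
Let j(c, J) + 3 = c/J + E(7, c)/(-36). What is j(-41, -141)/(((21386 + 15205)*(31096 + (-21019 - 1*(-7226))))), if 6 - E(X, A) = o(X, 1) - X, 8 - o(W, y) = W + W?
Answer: -5477/1071262851516 ≈ -5.1127e-9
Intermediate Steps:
o(W, y) = 8 - 2*W (o(W, y) = 8 - (W + W) = 8 - 2*W)
E(X, A) = -2 + 3*X (E(X, A) = 6 - ((8 - 2*X) - X) = 6 - (8 - 3*X) = 6 + (-8 + 3*X) = -2 + 3*X)
j(c, J) = -127/36 + c/J (j(c, J) = -3 + (c/J + (-2 + 3*7)/(-36)) = -3 + (c/J + (-2 + 21)*(-1/36)) = -3 + (c/J + 19*(-1/36)) = -3 + (c/J - 19/36) = -3 + (-19/36 + c/J) = -127/36 + c/J)
j(-41, -141)/(((21386 + 15205)*(31096 + (-21019 - 1*(-7226))))) = (-127/36 - 41/(-141))/(((21386 + 15205)*(31096 + (-21019 - 1*(-7226))))) = (-127/36 - 41*(-1/141))/((36591*(31096 + (-21019 + 7226)))) = (-127/36 + 41/141)/((36591*(31096 - 13793))) = -5477/(1692*(36591*17303)) = -5477/1692/633134073 = -5477/1692*1/633134073 = -5477/1071262851516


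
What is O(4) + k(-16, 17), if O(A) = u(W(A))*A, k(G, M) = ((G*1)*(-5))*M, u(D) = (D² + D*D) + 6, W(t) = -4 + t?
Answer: 1384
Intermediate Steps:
u(D) = 6 + 2*D² (u(D) = (D² + D²) + 6 = 2*D² + 6 = 6 + 2*D²)
k(G, M) = -5*G*M (k(G, M) = (G*(-5))*M = (-5*G)*M = -5*G*M)
O(A) = A*(6 + 2*(-4 + A)²) (O(A) = (6 + 2*(-4 + A)²)*A = A*(6 + 2*(-4 + A)²))
O(4) + k(-16, 17) = 2*4*(3 + (-4 + 4)²) - 5*(-16)*17 = 2*4*(3 + 0²) + 1360 = 2*4*(3 + 0) + 1360 = 2*4*3 + 1360 = 24 + 1360 = 1384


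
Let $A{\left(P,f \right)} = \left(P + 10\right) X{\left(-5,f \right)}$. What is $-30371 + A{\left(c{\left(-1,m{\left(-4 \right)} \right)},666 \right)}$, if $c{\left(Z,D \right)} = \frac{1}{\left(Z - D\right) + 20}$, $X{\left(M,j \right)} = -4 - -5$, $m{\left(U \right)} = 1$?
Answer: $- \frac{546497}{18} \approx -30361.0$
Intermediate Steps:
$X{\left(M,j \right)} = 1$ ($X{\left(M,j \right)} = -4 + 5 = 1$)
$c{\left(Z,D \right)} = \frac{1}{20 + Z - D}$
$A{\left(P,f \right)} = 10 + P$ ($A{\left(P,f \right)} = \left(P + 10\right) 1 = \left(10 + P\right) 1 = 10 + P$)
$-30371 + A{\left(c{\left(-1,m{\left(-4 \right)} \right)},666 \right)} = -30371 + \left(10 + \frac{1}{20 - 1 - 1}\right) = -30371 + \left(10 + \frac{1}{18}\right) = -30371 + \frac{181}{18} = - \frac{546497}{18}$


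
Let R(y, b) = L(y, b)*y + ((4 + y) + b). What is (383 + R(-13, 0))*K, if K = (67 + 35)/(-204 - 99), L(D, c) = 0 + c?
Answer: -12716/101 ≈ -125.90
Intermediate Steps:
L(D, c) = c
K = -34/101 (K = 102/(-303) = 102*(-1/303) = -34/101 ≈ -0.33663)
R(y, b) = 4 + b + y + b*y (R(y, b) = b*y + ((4 + y) + b) = b*y + (4 + b + y) = 4 + b + y + b*y)
(383 + R(-13, 0))*K = (383 + (4 + 0 - 13 + 0*(-13)))*(-34/101) = (383 + (4 + 0 - 13 + 0))*(-34/101) = (383 - 9)*(-34/101) = 374*(-34/101) = -12716/101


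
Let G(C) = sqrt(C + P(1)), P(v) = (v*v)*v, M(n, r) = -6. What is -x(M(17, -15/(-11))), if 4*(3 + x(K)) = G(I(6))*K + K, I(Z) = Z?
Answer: 9/2 + 3*sqrt(7)/2 ≈ 8.4686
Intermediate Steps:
P(v) = v**3 (P(v) = v**2*v = v**3)
G(C) = sqrt(1 + C) (G(C) = sqrt(C + 1**3) = sqrt(C + 1) = sqrt(1 + C))
x(K) = -3 + K/4 + K*sqrt(7)/4 (x(K) = -3 + (sqrt(1 + 6)*K + K)/4 = -3 + (sqrt(7)*K + K)/4 = -3 + (K*sqrt(7) + K)/4 = -3 + (K + K*sqrt(7))/4 = -3 + (K/4 + K*sqrt(7)/4) = -3 + K/4 + K*sqrt(7)/4)
-x(M(17, -15/(-11))) = -(-3 + (1/4)*(-6) + (1/4)*(-6)*sqrt(7)) = -(-3 - 3/2 - 3*sqrt(7)/2) = -(-9/2 - 3*sqrt(7)/2) = 9/2 + 3*sqrt(7)/2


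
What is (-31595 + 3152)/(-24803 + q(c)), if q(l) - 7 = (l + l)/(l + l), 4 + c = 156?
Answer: 499/435 ≈ 1.1471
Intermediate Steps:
c = 152 (c = -4 + 156 = 152)
q(l) = 8 (q(l) = 7 + (l + l)/(l + l) = 7 + (2*l)/((2*l)) = 7 + (2*l)*(1/(2*l)) = 7 + 1 = 8)
(-31595 + 3152)/(-24803 + q(c)) = (-31595 + 3152)/(-24803 + 8) = -28443/(-24795) = -28443*(-1/24795) = 499/435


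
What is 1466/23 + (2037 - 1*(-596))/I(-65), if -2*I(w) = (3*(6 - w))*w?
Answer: 20417888/318435 ≈ 64.120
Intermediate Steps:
I(w) = -w*(18 - 3*w)/2 (I(w) = -3*(6 - w)*w/2 = -(18 - 3*w)*w/2 = -w*(18 - 3*w)/2)
1466/23 + (2037 - 1*(-596))/I(-65) = 1466/23 + (2037 - 1*(-596))/(((3/2)*(-65)*(-6 - 65))) = 1466*(1/23) + (2037 + 596)/(((3/2)*(-65)*(-71))) = 1466/23 + 2633/(13845/2) = 1466/23 + 2633*(2/13845) = 1466/23 + 5266/13845 = 20417888/318435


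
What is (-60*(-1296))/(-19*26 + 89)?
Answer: -192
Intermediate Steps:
(-60*(-1296))/(-19*26 + 89) = 77760/(-494 + 89) = 77760/(-405) = 77760*(-1/405) = -192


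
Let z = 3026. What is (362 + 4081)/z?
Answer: 4443/3026 ≈ 1.4683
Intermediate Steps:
(362 + 4081)/z = (362 + 4081)/3026 = 4443*(1/3026) = 4443/3026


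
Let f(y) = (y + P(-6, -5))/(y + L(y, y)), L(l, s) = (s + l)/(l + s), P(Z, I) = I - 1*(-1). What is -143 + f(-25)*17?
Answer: -2939/24 ≈ -122.46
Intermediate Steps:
P(Z, I) = 1 + I (P(Z, I) = I + 1 = 1 + I)
L(l, s) = 1 (L(l, s) = (l + s)/(l + s) = 1)
f(y) = (-4 + y)/(1 + y) (f(y) = (y + (1 - 5))/(y + 1) = (y - 4)/(1 + y) = (-4 + y)/(1 + y))
-143 + f(-25)*17 = -143 + ((-4 - 25)/(1 - 25))*17 = -143 + (-29/(-24))*17 = -143 - 1/24*(-29)*17 = -143 + (29/24)*17 = -143 + 493/24 = -2939/24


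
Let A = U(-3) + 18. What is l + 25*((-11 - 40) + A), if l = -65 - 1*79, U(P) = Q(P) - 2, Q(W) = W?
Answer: -1094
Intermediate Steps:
U(P) = -2 + P (U(P) = P - 2 = -2 + P)
A = 13 (A = (-2 - 3) + 18 = -5 + 18 = 13)
l = -144 (l = -65 - 79 = -144)
l + 25*((-11 - 40) + A) = -144 + 25*((-11 - 40) + 13) = -144 + 25*(-51 + 13) = -144 + 25*(-38) = -144 - 950 = -1094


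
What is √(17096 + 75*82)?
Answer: √23246 ≈ 152.47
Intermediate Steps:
√(17096 + 75*82) = √(17096 + 6150) = √23246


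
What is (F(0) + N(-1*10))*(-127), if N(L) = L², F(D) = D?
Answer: -12700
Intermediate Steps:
(F(0) + N(-1*10))*(-127) = (0 + (-1*10)²)*(-127) = (0 + (-10)²)*(-127) = (0 + 100)*(-127) = 100*(-127) = -12700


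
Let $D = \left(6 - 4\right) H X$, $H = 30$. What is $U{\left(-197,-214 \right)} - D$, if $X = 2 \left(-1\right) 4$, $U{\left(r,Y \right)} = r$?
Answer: $283$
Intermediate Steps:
$X = -8$ ($X = \left(-2\right) 4 = -8$)
$D = -480$ ($D = \left(6 - 4\right) 30 \left(-8\right) = 2 \cdot 30 \left(-8\right) = 60 \left(-8\right) = -480$)
$U{\left(-197,-214 \right)} - D = -197 - -480 = -197 + 480 = 283$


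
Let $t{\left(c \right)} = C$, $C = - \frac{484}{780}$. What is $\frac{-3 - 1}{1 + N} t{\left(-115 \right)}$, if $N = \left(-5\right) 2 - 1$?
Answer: $- \frac{242}{975} \approx -0.24821$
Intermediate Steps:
$N = -11$ ($N = -10 - 1 = -11$)
$C = - \frac{121}{195}$ ($C = \left(-484\right) \frac{1}{780} = - \frac{121}{195} \approx -0.62051$)
$t{\left(c \right)} = - \frac{121}{195}$
$\frac{-3 - 1}{1 + N} t{\left(-115 \right)} = \frac{-3 - 1}{1 - 11} \left(- \frac{121}{195}\right) = - \frac{4}{-10} \left(- \frac{121}{195}\right) = \left(-4\right) \left(- \frac{1}{10}\right) \left(- \frac{121}{195}\right) = \frac{2}{5} \left(- \frac{121}{195}\right) = - \frac{242}{975}$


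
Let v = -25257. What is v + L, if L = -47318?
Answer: -72575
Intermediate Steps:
v + L = -25257 - 47318 = -72575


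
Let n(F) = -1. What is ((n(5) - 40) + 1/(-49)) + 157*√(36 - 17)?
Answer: -2010/49 + 157*√19 ≈ 643.33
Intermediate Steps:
((n(5) - 40) + 1/(-49)) + 157*√(36 - 17) = ((-1 - 40) + 1/(-49)) + 157*√(36 - 17) = (-41 - 1/49) + 157*√19 = -2010/49 + 157*√19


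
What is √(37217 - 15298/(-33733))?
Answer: 3*√4705589928683/33733 ≈ 192.92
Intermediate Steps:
√(37217 - 15298/(-33733)) = √(37217 - 15298*(-1/33733)) = √(37217 + 15298/33733) = √(1255456359/33733) = 3*√4705589928683/33733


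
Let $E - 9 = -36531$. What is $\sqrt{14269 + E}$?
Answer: $17 i \sqrt{77} \approx 149.17 i$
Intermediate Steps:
$E = -36522$ ($E = 9 - 36531 = -36522$)
$\sqrt{14269 + E} = \sqrt{14269 - 36522} = \sqrt{-22253} = 17 i \sqrt{77}$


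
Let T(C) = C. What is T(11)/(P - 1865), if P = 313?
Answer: -11/1552 ≈ -0.0070876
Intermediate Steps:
T(11)/(P - 1865) = 11/(313 - 1865) = 11/(-1552) = -1/1552*11 = -11/1552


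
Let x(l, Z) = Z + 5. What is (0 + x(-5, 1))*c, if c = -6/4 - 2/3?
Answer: -13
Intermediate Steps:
x(l, Z) = 5 + Z
c = -13/6 (c = -6*¼ - 2*⅓ = -3/2 - ⅔ = -13/6 ≈ -2.1667)
(0 + x(-5, 1))*c = (0 + (5 + 1))*(-13/6) = (0 + 6)*(-13/6) = 6*(-13/6) = -13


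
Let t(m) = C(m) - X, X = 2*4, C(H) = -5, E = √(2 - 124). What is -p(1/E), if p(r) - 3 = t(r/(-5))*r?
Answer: -3 - 13*I*√122/122 ≈ -3.0 - 1.177*I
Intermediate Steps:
E = I*√122 (E = √(-122) = I*√122 ≈ 11.045*I)
X = 8
t(m) = -13 (t(m) = -5 - 1*8 = -5 - 8 = -13)
p(r) = 3 - 13*r
-p(1/E) = -(3 - 13*(-I*√122/122)) = -(3 - (-13)*I*√122/122) = -(3 + 13*I*√122/122) = -3 - 13*I*√122/122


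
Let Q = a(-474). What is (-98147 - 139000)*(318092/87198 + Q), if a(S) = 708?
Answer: -2452664231762/14533 ≈ -1.6877e+8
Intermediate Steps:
Q = 708
(-98147 - 139000)*(318092/87198 + Q) = (-98147 - 139000)*(318092/87198 + 708) = -237147*(318092*(1/87198) + 708) = -237147*(159046/43599 + 708) = -237147*31027138/43599 = -2452664231762/14533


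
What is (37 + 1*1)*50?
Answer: 1900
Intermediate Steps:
(37 + 1*1)*50 = (37 + 1)*50 = 38*50 = 1900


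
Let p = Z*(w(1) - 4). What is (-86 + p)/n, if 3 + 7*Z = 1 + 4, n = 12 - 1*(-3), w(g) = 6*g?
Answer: -598/105 ≈ -5.6952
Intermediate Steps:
n = 15 (n = 12 + 3 = 15)
Z = 2/7 (Z = -3/7 + (1 + 4)/7 = -3/7 + (⅐)*5 = -3/7 + 5/7 = 2/7 ≈ 0.28571)
p = 4/7 (p = 2*(6*1 - 4)/7 = 2*(6 - 4)/7 = (2/7)*2 = 4/7 ≈ 0.57143)
(-86 + p)/n = (-86 + 4/7)/15 = -598/7*1/15 = -598/105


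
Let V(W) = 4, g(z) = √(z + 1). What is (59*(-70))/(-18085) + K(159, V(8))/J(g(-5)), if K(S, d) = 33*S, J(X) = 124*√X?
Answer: 826/3617 - 5247*(-1)^(¾)*√2/248 ≈ 21.386 - 21.157*I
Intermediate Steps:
g(z) = √(1 + z)
(59*(-70))/(-18085) + K(159, V(8))/J(g(-5)) = (59*(-70))/(-18085) + (33*159)/((124*√(√(1 - 5)))) = -4130*(-1/18085) + 5247/((124*√(√(-4)))) = 826/3617 + 5247/((124*√(2*I))) = 826/3617 + 5247/((124*(1 + I))) = 826/3617 + 5247/(124 + 124*I) = 826/3617 + 5247*((124 - 124*I)/30752) = 826/3617 + 5247*(124 - 124*I)/30752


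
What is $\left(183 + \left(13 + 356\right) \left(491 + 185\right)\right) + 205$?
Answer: $249832$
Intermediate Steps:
$\left(183 + \left(13 + 356\right) \left(491 + 185\right)\right) + 205 = \left(183 + 369 \cdot 676\right) + 205 = \left(183 + 249444\right) + 205 = 249627 + 205 = 249832$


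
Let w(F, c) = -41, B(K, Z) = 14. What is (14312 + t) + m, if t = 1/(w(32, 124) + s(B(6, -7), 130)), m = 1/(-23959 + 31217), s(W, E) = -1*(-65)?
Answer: 1246521593/87096 ≈ 14312.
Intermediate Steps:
s(W, E) = 65
m = 1/7258 ≈ 0.00013778
t = 1/24 (t = 1/(-41 + 65) = 1/24 ≈ 0.041667)
(14312 + t) + m = (14312 + 1/24) + 1/7258 = 343489/24 + 1/7258 = 1246521593/87096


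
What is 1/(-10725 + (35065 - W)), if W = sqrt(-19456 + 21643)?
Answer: 24340/592433413 + 27*sqrt(3)/592433413 ≈ 4.1164e-5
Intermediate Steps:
W = 27*sqrt(3) (W = sqrt(2187) = 27*sqrt(3) ≈ 46.765)
1/(-10725 + (35065 - W)) = 1/(-10725 + (35065 - 27*sqrt(3))) = 1/(24340 - 27*sqrt(3))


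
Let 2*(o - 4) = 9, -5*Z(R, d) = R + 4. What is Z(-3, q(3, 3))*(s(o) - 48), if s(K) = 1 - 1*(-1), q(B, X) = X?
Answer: 46/5 ≈ 9.2000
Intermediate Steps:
Z(R, d) = -4/5 - R/5 (Z(R, d) = -(R + 4)/5 = -(4 + R)/5 = -4/5 - R/5)
o = 17/2 (o = 4 + (1/2)*9 = 4 + 9/2 = 17/2 ≈ 8.5000)
s(K) = 2 (s(K) = 1 + 1 = 2)
Z(-3, q(3, 3))*(s(o) - 48) = (-4/5 - 1/5*(-3))*(2 - 48) = (-4/5 + 3/5)*(-46) = -1/5*(-46) = 46/5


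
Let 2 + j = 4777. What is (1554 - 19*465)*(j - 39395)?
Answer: 252068220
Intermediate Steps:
j = 4775 (j = -2 + 4777 = 4775)
(1554 - 19*465)*(j - 39395) = (1554 - 19*465)*(4775 - 39395) = (1554 - 8835)*(-34620) = -7281*(-34620) = 252068220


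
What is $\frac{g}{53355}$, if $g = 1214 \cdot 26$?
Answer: $\frac{31564}{53355} \approx 0.59158$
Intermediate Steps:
$g = 31564$
$\frac{g}{53355} = \frac{31564}{53355}$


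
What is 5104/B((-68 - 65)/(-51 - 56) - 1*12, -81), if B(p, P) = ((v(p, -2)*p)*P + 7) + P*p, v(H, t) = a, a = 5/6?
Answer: 1092256/343345 ≈ 3.1812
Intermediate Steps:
a = ⅚ (a = 5*(⅙) = ⅚ ≈ 0.83333)
v(H, t) = ⅚
B(p, P) = 7 + 11*P*p/6 (B(p, P) = ((5*p/6)*P + 7) + P*p = (5*P*p/6 + 7) + P*p = (7 + 5*P*p/6) + P*p = 7 + 11*P*p/6)
5104/B((-68 - 65)/(-51 - 56) - 1*12, -81) = 5104/(7 + (11/6)*(-81)*((-68 - 65)/(-51 - 56) - 1*12)) = 5104/(7 + (11/6)*(-81)*(-133/(-107) - 12)) = 5104/(7 + (11/6)*(-81)*(-133*(-1/107) - 12)) = 5104/(7 + (11/6)*(-81)*(133/107 - 12)) = 5104/(7 + (11/6)*(-81)*(-1151/107)) = 5104/(7 + 341847/214) = 5104/(343345/214) = 5104*(214/343345) = 1092256/343345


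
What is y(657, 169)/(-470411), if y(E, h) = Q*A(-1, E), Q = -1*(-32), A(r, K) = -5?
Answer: 160/470411 ≈ 0.00034013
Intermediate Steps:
Q = 32
y(E, h) = -160 (y(E, h) = 32*(-5) = -160)
y(657, 169)/(-470411) = -160/(-470411) = -160*(-1/470411) = 160/470411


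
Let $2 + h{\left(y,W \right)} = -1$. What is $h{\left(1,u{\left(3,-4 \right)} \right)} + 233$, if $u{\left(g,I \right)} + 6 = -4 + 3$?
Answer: $230$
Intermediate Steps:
$u{\left(g,I \right)} = -7$ ($u{\left(g,I \right)} = -6 + \left(-4 + 3\right) = -6 - 1 = -7$)
$h{\left(y,W \right)} = -3$ ($h{\left(y,W \right)} = -2 - 1 = -3$)
$h{\left(1,u{\left(3,-4 \right)} \right)} + 233 = -3 + 233 = 230$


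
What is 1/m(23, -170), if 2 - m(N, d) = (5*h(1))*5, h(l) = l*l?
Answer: -1/23 ≈ -0.043478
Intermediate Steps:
h(l) = l²
m(N, d) = -23 (m(N, d) = 2 - 5*1²*5 = 2 - 5*1*5 = 2 - 5*5 = 2 - 1*25 = 2 - 25 = -23)
1/m(23, -170) = 1/(-23) = -1/23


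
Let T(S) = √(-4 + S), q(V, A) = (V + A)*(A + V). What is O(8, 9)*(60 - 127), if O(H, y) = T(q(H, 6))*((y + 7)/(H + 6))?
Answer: -4288*√3/7 ≈ -1061.0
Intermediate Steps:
q(V, A) = (A + V)² (q(V, A) = (A + V)*(A + V) = (A + V)²)
O(H, y) = √(-4 + (6 + H)²)*(7 + y)/(6 + H) (O(H, y) = √(-4 + (6 + H)²)*((y + 7)/(H + 6)) = √(-4 + (6 + H)²)*((7 + y)/(6 + H)) = √(-4 + (6 + H)²)*(7 + y)/(6 + H))
O(8, 9)*(60 - 127) = (√(-4 + (6 + 8)²)*(7 + 9)/(6 + 8))*(60 - 127) = (√(-4 + 14²)*16/14)*(-67) = (√(-4 + 196)*(1/14)*16)*(-67) = (√192*(1/14)*16)*(-67) = ((8*√3)*(1/14)*16)*(-67) = (64*√3/7)*(-67) = -4288*√3/7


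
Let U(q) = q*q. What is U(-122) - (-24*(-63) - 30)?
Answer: 13402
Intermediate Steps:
U(q) = q**2
U(-122) - (-24*(-63) - 30) = (-122)**2 - (-24*(-63) - 30) = 14884 - (1512 - 30) = 14884 - 1*1482 = 14884 - 1482 = 13402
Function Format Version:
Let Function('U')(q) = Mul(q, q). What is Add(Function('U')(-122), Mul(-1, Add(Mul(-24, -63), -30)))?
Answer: 13402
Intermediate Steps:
Function('U')(q) = Pow(q, 2)
Add(Function('U')(-122), Mul(-1, Add(Mul(-24, -63), -30))) = Add(Pow(-122, 2), Mul(-1, Add(Mul(-24, -63), -30))) = Add(14884, Mul(-1, Add(1512, -30))) = Add(14884, Mul(-1, 1482)) = Add(14884, -1482) = 13402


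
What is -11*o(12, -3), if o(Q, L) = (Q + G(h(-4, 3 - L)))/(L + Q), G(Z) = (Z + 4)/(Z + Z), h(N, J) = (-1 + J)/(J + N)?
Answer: -1463/90 ≈ -16.256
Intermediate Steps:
h(N, J) = (-1 + J)/(J + N)
G(Z) = (4 + Z)/(2*Z) (G(Z) = (4 + Z)/((2*Z)) = (4 + Z)*(1/(2*Z)) = (4 + Z)/(2*Z))
o(Q, L) = (Q + (-1 - L)*(4 + (2 - L)/(-1 - L))/(2*(2 - L)))/(L + Q) (o(Q, L) = (Q + (4 + (-1 + (3 - L))/((3 - L) - 4))/(2*(((-1 + (3 - L))/((3 - L) - 4)))))/(L + Q) = (Q + (4 + (2 - L)/(-1 - L))/(2*(((2 - L)/(-1 - L)))))/(L + Q) = (Q + ((-1 - L)/(2 - L))*(4 + (2 - L)/(-1 - L))/2)/(L + Q) = (Q + (-1 - L)*(4 + (2 - L)/(-1 - L))/(2*(2 - L)))/(L + Q))
-11*o(12, -3) = -11*(1 + (5/2)*(-3) + 12*(-2 - 3))/((-2 - 3)*(-3 + 12)) = -11*(1 - 15/2 + 12*(-5))/((-5)*9) = -(-11)*(1 - 15/2 - 60)/(5*9) = -(-11)*(-133)/(5*9*2) = -11*133/90 = -1463/90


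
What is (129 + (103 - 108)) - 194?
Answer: -70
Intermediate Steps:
(129 + (103 - 108)) - 194 = (129 - 5) - 194 = 124 - 194 = -70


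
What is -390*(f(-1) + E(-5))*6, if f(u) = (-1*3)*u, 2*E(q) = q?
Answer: -1170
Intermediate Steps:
E(q) = q/2
f(u) = -3*u
-390*(f(-1) + E(-5))*6 = -390*(-3*(-1) + (1/2)*(-5))*6 = -390*(3 - 5/2)*6 = -195*6 = -390*3 = -1170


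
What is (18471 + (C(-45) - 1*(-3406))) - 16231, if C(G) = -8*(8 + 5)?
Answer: 5542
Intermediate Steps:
C(G) = -104 (C(G) = -8*13 = -104)
(18471 + (C(-45) - 1*(-3406))) - 16231 = (18471 + (-104 - 1*(-3406))) - 16231 = (18471 + (-104 + 3406)) - 16231 = (18471 + 3302) - 16231 = 21773 - 16231 = 5542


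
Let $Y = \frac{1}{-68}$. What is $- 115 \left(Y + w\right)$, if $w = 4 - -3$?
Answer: $- \frac{54625}{68} \approx -803.31$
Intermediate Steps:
$Y = - \frac{1}{68} \approx -0.014706$
$w = 7$ ($w = 4 + 3 = 7$)
$- 115 \left(Y + w\right) = - 115 \left(- \frac{1}{68} + 7\right) = \left(-115\right) \frac{475}{68} = - \frac{54625}{68}$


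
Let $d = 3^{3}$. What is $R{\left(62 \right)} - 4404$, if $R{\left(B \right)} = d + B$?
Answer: $-4315$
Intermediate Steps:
$d = 27$
$R{\left(B \right)} = 27 + B$
$R{\left(62 \right)} - 4404 = \left(27 + 62\right) - 4404 = 89 - 4404 = -4315$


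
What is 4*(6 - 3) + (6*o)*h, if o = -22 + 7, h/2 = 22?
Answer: -3948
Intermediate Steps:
h = 44 (h = 2*22 = 44)
o = -15
4*(6 - 3) + (6*o)*h = 4*(6 - 3) + (6*(-15))*44 = 4*3 - 90*44 = 12 - 3960 = -3948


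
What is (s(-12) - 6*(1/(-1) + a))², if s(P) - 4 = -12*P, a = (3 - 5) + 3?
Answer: 21904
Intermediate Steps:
a = 1 (a = -2 + 3 = 1)
s(P) = 4 - 12*P
(s(-12) - 6*(1/(-1) + a))² = ((4 - 12*(-12)) - 6*(1/(-1) + 1))² = ((4 + 144) - 6*(-1 + 1))² = (148 - 6*0)² = (148 + 0)² = 148² = 21904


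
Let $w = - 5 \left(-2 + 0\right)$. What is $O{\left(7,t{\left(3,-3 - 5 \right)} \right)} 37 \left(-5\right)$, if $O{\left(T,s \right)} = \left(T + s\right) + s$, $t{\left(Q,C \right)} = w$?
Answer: $-4995$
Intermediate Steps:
$w = 10$ ($w = \left(-5\right) \left(-2\right) = 10$)
$t{\left(Q,C \right)} = 10$
$O{\left(T,s \right)} = T + 2 s$
$O{\left(7,t{\left(3,-3 - 5 \right)} \right)} 37 \left(-5\right) = \left(7 + 2 \cdot 10\right) 37 \left(-5\right) = \left(7 + 20\right) 37 \left(-5\right) = 27 \cdot 37 \left(-5\right) = 999 \left(-5\right) = -4995$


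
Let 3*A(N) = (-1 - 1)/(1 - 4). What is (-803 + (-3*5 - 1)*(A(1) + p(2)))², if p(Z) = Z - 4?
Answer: 48594841/81 ≈ 5.9994e+5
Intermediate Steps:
p(Z) = -4 + Z
A(N) = 2/9 (A(N) = ((-1 - 1)/(1 - 4))/3 = (-2/(-3))/3 = (-2*(-⅓))/3 = (⅓)*(⅔) = 2/9)
(-803 + (-3*5 - 1)*(A(1) + p(2)))² = (-803 + (-3*5 - 1)*(2/9 + (-4 + 2)))² = (-803 + (-15 - 1)*(2/9 - 2))² = (-803 - 16*(-16/9))² = (-803 + 256/9)² = (-6971/9)² = 48594841/81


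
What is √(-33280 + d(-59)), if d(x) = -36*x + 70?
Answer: 3*I*√3454 ≈ 176.31*I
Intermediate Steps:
d(x) = 70 - 36*x
√(-33280 + d(-59)) = √(-33280 + (70 - 36*(-59))) = √(-33280 + (70 + 2124)) = √(-33280 + 2194) = √(-31086) = 3*I*√3454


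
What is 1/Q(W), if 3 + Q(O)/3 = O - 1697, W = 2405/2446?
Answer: -2446/12467385 ≈ -0.00019619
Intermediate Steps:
W = 2405/2446 (W = 2405*(1/2446) = 2405/2446 ≈ 0.98324)
Q(O) = -5100 + 3*O (Q(O) = -9 + 3*(O - 1697) = -9 + 3*(-1697 + O) = -9 + (-5091 + 3*O) = -5100 + 3*O)
1/Q(W) = 1/(-5100 + 3*(2405/2446)) = 1/(-5100 + 7215/2446) = 1/(-12467385/2446) = -2446/12467385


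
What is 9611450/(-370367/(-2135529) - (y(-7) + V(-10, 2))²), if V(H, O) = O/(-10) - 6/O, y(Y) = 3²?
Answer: -256569127588125/893360357 ≈ -2.8720e+5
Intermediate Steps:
y(Y) = 9
V(H, O) = -6/O - O/10 (V(H, O) = O*(-⅒) - 6/O = -O/10 - 6/O = -6/O - O/10)
9611450/(-370367/(-2135529) - (y(-7) + V(-10, 2))²) = 9611450/(-370367/(-2135529) - (9 + (-6/2 - ⅒*2))²) = 9611450/(-370367*(-1/2135529) - (9 + (-6*½ - ⅕))²) = 9611450/(370367/2135529 - (9 + (-3 - ⅕))²) = 9611450/(370367/2135529 - (9 - 16/5)²) = 9611450/(370367/2135529 - (29/5)²) = 9611450/(370367/2135529 - 1*841/25) = 9611450/(370367/2135529 - 841/25) = 9611450/(-1786720714/53388225) = 9611450*(-53388225/1786720714) = -256569127588125/893360357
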